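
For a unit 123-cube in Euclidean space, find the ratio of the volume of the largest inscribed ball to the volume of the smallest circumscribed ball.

Volume scales as r^n, and r_in/r_out = 1/√123, giving (1/√123)^123 ≈ 2.95689e-129.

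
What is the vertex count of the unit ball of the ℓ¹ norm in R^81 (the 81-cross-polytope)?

The 81-dimensional cross-polytope has 2n = 2·81 = 162 vertices.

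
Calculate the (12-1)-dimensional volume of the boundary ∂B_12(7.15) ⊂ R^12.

|∂B_12(7.15)| ≈ 4.0005e+10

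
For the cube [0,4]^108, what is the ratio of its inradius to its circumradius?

r_in = 4/2 (half the side); r_out = 4√108/2 (half the diagonal). Ratio = 1/√108 ≈ 0.096225.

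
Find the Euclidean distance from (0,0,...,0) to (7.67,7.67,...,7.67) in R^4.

The space diagonal of an n-cube of side s is s√n. Here 7.67·√4 = 15.34.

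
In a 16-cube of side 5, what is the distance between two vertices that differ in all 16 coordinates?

d = √(5² + 5² + ... + 5²) [16 terms] = √(16·5²) = 5√16 = 20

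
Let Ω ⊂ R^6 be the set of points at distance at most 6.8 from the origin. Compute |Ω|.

Volume = π^{6/2}·(6.8)^6/Γ(4) ≈ 510919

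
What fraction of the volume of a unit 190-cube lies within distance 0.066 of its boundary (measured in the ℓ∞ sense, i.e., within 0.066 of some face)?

Shell fraction = 1 - (1-0.132)^190 ≈ 1 - 2.083e-12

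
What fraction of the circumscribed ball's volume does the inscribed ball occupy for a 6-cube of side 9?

V_in / V_out = (r_in/r_out)^6 = (1/√6)^6 = 6^(-6/2) ≈ 0.00462963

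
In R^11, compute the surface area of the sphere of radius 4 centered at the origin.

S = n·V_n(r)/r = 11·V_11(4)/4 (volume-to-surface relation), giving 67108864·π^5/945 ≈ 2.17319e+07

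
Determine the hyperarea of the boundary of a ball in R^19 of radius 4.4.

S_19(4.4) = 2·π^(19/2)·(4.4)^18 / Γ(19/2) ≈ 3.38446e+11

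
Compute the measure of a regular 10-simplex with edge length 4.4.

V = (4.4^10 / 10!) · √((10+1) / 2^10) ≈ 0.0776802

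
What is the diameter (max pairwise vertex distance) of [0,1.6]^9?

d = √(1.6² + 1.6² + ... + 1.6²) [9 terms] = √(9·1.6²) = 1.6√9 = 4.8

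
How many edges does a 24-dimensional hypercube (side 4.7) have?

Number of 1-faces = C(24,1)·2^(24-1) = 24·8388608 = 201326592.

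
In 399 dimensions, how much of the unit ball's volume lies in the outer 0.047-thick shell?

1 - (1-0.047)^399 ≈ 0.9999999954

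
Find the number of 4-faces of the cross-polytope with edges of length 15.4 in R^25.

Each 4-face is the convex hull of 5 vertices, one chosen as ±e_i from each of 5 distinct axes: 2^5·C(25,5) = 1700160.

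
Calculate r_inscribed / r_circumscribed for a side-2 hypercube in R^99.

Ratio = (s/2)/(s√99/2) = 99^(-1/2) ≈ 0.100504.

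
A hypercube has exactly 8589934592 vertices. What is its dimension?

Since 2^n = 8589934592, we have n = 33.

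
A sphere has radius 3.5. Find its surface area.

|∂B_3(3.5)| = 4πr² = 4π·(3.5)² ≈ 153.938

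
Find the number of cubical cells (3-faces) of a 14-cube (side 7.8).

f_3(14-cube) = (14 choose 3) · 2^11 = 745472.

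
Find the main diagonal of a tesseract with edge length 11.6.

The space diagonal of an n-cube of side s is s√n. Here 11.6·√4 = 23.2.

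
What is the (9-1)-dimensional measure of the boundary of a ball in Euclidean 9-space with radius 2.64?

The surface area of an n-ball is 2π^(n/2) r^(n-1) / Γ(n/2). For n=9, r=2.64: 70047.3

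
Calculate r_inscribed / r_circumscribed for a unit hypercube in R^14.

r_in = 1/2 (half the side); r_out = 1√14/2 (half the diagonal). Ratio = 1/√14 ≈ 0.267261.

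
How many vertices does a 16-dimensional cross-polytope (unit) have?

An n-cross-polytope has 2n vertices; here n = 16, giving 32.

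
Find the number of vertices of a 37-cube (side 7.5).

An n-cube has 2^n vertices; for n = 37 that is 2^37 = 137438953472.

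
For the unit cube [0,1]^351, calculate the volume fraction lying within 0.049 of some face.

1 - (1 - 2·0.049)^351 = 1 - 0.902^351 ≈ 1 - 1.895e-16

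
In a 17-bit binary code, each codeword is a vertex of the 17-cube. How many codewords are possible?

Number of vertices = 2^17 = 131072.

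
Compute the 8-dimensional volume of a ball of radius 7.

The n-ball volume is π^(n/2)·r^n/Γ(n/2+1). With n=8, r=7: V = 5764801·π^4/24 ≈ 2.33977e+07.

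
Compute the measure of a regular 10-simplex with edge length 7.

For a regular n-simplex with edge a, V = (a^n / n!)·√((n+1)/2^n). With a=7, n=10: V ≈ 8.06796.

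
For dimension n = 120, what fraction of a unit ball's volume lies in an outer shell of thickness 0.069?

1 - (1-0.069)^120 ≈ 0.999812 ≈ 99.9812%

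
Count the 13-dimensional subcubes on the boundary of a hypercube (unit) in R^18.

Choose 13 of 18 axes to span the face (C(18,13) = 8568 ways), then fix each of the remaining 5 coordinates at one of its two extreme values (2^5 = 32 ways): 8568·32 = 274176.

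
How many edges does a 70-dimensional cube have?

Each of the 2^70 = 1180591620717411303424 vertices has degree 70; total edges = 70·2^70/2 = 41320706725109395619840.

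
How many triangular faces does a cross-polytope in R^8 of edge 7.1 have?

An n-cross-polytope has 2^(k+1)·C(n,k+1) k-faces. Here 2^3·C(8,3) = 8·56 = 448.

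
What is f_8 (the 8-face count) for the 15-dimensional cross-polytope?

f_8(15-orthoplex) = 2^9 · (15 choose 9) = 2562560.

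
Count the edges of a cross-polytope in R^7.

Number of 1-faces = 2^(1+1) · C(7,1+1) = 4 · 21 = 84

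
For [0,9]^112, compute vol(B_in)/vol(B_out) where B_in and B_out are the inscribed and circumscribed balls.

Volume scales as r^n, and r_in/r_out = 1/√112, giving (1/√112)^112 ≈ 1.75304e-115.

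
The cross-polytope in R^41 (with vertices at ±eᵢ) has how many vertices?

The vertices are ±e_1, ..., ±e_41, so there are 2·41 = 82.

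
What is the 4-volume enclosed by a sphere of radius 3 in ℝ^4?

Volume = π^{4/2}·(3)^4/Γ(3) = 81·π^2/2 ≈ 399.719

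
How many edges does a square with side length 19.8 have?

An n-cube has n·2^(n-1) edges. With n = 2: 2·2 = 4.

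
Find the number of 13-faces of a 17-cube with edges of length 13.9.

Number of 13-faces = C(17,13) · 2^(17-13) = 2380 · 16 = 38080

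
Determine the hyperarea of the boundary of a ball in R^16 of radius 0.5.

|∂B_16(0.5)| = π^8/82575360 ≈ 0.000114908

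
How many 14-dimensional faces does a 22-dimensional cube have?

Number of 14-faces = C(22,14) · 2^(22-14) = 319770 · 256 = 81861120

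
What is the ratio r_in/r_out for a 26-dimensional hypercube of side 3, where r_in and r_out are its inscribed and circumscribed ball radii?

Ratio = (s/2)/(s√26/2) = 26^(-1/2) ≈ 0.196116.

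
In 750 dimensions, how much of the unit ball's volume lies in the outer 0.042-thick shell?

1 - (1-0.042)^750 ≈ 1 - 1.057e-14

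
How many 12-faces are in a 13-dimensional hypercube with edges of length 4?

An n-cube has C(n,k)·2^(n-k) k-faces. Here C(13,12)·2^1 = 13·2 = 26.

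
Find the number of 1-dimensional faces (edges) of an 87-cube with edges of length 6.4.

An n-cube has n·2^(n-1) edges. With n = 87: 87·77371252455336267181195264 = 6731298963614255244763987968.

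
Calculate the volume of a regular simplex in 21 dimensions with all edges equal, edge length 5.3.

Volume = 5.3^21 · √(22/2^21) / 21! ≈ 1.02765e-07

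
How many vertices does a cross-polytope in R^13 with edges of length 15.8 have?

An n-cross-polytope has 2^(k+1)·C(n,k+1) k-faces. Here 2^1·C(13,1) = 2·13 = 26.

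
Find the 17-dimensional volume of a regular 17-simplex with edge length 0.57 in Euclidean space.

V = (0.57^17 / 17!) · √((17+1) / 2^17) ≈ 2.33177e-21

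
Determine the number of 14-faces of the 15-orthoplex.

Number of 14-faces = 2^(14+1) · C(15,14+1) = 32768 · 1 = 32768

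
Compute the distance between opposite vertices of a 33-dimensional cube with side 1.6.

||(1.6,1.6,...,1.6)|| = √(33)·1.6 ≈ 9.1913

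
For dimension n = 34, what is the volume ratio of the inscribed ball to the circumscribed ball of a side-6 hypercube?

The radii are 6/2 and 6√34/2, so the volume ratio is (1/√34)^34 = 34^{-34/2} ≈ 9.22271e-27.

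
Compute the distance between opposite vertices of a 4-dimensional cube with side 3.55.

The space diagonal of an n-cube of side s is s√n. Here 3.55·√4 = 7.1.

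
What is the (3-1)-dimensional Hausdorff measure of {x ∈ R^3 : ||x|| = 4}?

The surface area of an n-ball is 2π^(n/2) r^(n-1) / Γ(n/2). For n=3, r=4: 4πr² = 4π·(4)² ≈ 201.062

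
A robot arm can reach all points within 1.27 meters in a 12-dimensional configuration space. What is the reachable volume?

The n-ball volume is π^(n/2)·r^n/Γ(n/2+1). With n=12, r=1.27: V ≈ 23.5078.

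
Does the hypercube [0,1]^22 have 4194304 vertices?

True. The 22-cube has 2^22 = 4194304 vertices.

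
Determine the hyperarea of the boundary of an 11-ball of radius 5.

S = n·V_n(r)/r = 11·V_11(5)/5 (volume-to-surface relation), giving 125000000·π^5/189 ≈ 2.02394e+08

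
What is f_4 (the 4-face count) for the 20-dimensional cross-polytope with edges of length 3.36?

f_4(20-orthoplex) = 2^5 · (20 choose 5) = 496128.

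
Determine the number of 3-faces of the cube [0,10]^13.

Number of 3-faces = C(13,3) · 2^(13-3) = 286 · 1024 = 292864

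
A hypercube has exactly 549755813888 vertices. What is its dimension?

n = log_2(549755813888) = 39.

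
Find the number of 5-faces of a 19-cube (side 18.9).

Choose 5 of 19 axes to span the face (C(19,5) = 11628 ways), then fix each of the remaining 14 coordinates at one of its two extreme values (2^14 = 16384 ways): 11628·16384 = 190513152.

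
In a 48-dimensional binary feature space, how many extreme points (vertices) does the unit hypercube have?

The 48-cube has 2^48 = 281474976710656 vertices.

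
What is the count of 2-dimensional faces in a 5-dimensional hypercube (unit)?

f_2(5-cube) = (5 choose 2) · 2^3 = 80.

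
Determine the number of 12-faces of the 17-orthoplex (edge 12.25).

f_12(17-orthoplex) = 2^13 · (17 choose 13) = 19496960.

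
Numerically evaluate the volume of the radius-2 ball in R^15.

Volume = π^{15/2}·(2)^15/Γ(17/2) = 8388608·π^7/2027025 ≈ 12499.1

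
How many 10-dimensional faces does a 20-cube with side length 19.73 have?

f_10(20-cube) = (20 choose 10) · 2^10 = 189190144.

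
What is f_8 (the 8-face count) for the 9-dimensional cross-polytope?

Number of 8-faces = 2^(8+1) · C(9,8+1) = 512 · 1 = 512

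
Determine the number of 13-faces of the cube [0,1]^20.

Choose 13 of 20 axes to span the face (C(20,13) = 77520 ways), then fix each of the remaining 7 coordinates at one of its two extreme values (2^7 = 128 ways): 77520·128 = 9922560.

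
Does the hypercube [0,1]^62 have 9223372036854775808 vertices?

False. The 62-cube has 2^62 = 4611686018427387904 vertices.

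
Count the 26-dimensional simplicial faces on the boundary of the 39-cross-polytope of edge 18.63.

Each 26-face is the convex hull of 27 vertices, one chosen as ±e_i from each of 27 distinct axes: 2^27·C(39,27) = 524898346528145408.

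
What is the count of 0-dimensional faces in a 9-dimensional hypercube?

An n-cube has C(n,k)·2^(n-k) k-faces. Here C(9,0)·2^9 = 1·512 = 512.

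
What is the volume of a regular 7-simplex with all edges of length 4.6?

V = (4.6^7 / 7!) · √((7+1) / 2^7) ≈ 2.16179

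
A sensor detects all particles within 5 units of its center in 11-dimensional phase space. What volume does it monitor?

Volume = π^{11/2}·(5)^11/Γ(13/2) = 625000000·π^5/2079 ≈ 9.19973e+07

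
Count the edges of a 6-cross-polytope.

An n-cross-polytope has 2^(k+1)·C(n,k+1) k-faces. Here 2^2·C(6,2) = 4·15 = 60.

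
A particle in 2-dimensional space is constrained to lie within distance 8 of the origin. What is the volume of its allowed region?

V = 64·π ≈ 201.062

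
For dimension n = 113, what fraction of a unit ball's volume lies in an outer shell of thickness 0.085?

1 - (1-0.085)^113 ≈ 0.999956 ≈ 99.995629%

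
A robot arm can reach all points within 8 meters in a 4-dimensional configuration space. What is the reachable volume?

V_4(8) = π^(4/2) · (8)^4 / Γ(4/2 + 1) = 2048·π^2 ≈ 20212.9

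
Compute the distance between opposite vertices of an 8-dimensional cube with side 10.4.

The space diagonal of an n-cube of side s is s√n. Here 10.4·√8 ≈ 29.4156.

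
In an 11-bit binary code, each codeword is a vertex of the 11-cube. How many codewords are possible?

Each vertex is a binary string of length 11, so there are 2^11 = 2048.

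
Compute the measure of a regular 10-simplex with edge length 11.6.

For a regular n-simplex with edge a, V = (a^n / n!)·√((n+1)/2^n). With a=11.6, n=10: V ≈ 1259.98.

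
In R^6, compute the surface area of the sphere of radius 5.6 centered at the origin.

S = n·V_n(r)/r = 6·V_6(5.6)/5.6 (volume-to-surface relation), giving 170761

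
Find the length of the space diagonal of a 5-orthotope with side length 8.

d = √(8² + 8² + ... + 8²) [5 terms] = √(5·8²) = 8√5 ≈ 17.8885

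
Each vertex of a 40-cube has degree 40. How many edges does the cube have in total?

The 40-cube has n·2^(n-1) = 40·2^39 = 40·549755813888 = 21990232555520 edges.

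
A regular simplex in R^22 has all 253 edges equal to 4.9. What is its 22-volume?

V_22 = √(23) · 4.9^22 / (22! · 2^(22/2)) ≈ 3.18479e-09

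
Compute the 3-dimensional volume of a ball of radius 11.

The n-ball volume is π^(n/2)·r^n/Γ(n/2+1). With n=3, r=11: V = 5324·π/3 ≈ 5575.28.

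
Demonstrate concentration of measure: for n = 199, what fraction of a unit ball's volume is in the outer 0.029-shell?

1 - (1-0.029)^199 ≈ 0.997138 ≈ 99.71%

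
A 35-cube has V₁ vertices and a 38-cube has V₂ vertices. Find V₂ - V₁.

V₁ = 2^35 = 34359738368. V₂ = 2^38 = 274877906944. V₂ - V₁ = 240518168576.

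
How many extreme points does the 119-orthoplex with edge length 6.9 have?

Number of vertices = 2n = 238.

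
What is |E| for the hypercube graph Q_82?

The 82-cube has n·2^(n-1) = 82·2^81 = 82·2417851639229258349412352 = 198263834416799184651812864 edges.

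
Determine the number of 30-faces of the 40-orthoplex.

Each 30-face is the convex hull of 31 vertices, one chosen as ±e_i from each of 31 distinct axes: 2^31·C(40,31) = 587205523527434240.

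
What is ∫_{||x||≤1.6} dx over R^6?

V_6(1.6) = π^(6/2) · (1.6)^6 / Γ(6/2 + 1) ≈ 86.6998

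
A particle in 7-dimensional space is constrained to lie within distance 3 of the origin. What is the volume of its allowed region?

Volume = π^{7/2}·(3)^7/Γ(9/2) = 11664·π^3/35 ≈ 10333.1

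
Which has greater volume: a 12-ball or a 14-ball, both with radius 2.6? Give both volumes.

V_12(2.6) ≈ 127423. V_14(2.6) ≈ 386585. The 14-ball is larger.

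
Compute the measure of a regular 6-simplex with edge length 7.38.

Volume = 7.38^6 · √(7/2^6) / 6! ≈ 74.2104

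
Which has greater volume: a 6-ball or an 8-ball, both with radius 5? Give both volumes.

V_6(5.0) ≈ 80745.5. V_8(5.0) ≈ 1.58543e+06. The 8-ball is larger.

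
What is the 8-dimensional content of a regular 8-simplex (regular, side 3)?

For a regular n-simplex with edge a, V = (a^n / n!)·√((n+1)/2^n). With a=3, n=8: V ≈ 0.0305106.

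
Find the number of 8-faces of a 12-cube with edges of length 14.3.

Number of 8-faces = C(12,8) · 2^(12-8) = 495 · 16 = 7920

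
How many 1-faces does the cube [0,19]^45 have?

Number of 1-faces = C(45,1)·2^(45-1) = 45·17592186044416 = 791648371998720.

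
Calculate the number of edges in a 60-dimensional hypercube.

Each of the 2^60 = 1152921504606846976 vertices has degree 60; total edges = 60·2^60/2 = 34587645138205409280.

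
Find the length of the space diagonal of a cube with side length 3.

||(3,3,...,3)|| = √(3)·3 ≈ 5.19615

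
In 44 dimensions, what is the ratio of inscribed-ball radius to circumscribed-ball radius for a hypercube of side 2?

Ratio = (s/2)/(s√44/2) = 44^(-1/2) ≈ 0.150756.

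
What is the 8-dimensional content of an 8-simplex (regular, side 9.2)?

For a regular n-simplex with edge a, V = (a^n / n!)·√((n+1)/2^n). With a=9.2, n=8: V ≈ 238.662.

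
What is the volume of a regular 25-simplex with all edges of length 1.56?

V_25 = √(26) · 1.56^25 / (25! · 2^(25/2)) ≈ 3.82016e-24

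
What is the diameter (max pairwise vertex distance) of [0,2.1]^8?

||(2.1,2.1,...,2.1)|| = √(8)·2.1 ≈ 5.9397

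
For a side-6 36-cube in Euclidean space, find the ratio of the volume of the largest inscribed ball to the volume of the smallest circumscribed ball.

The radii are 6/2 and 6√36/2, so the volume ratio is (1/√36)^36 = 36^{-36/2} ≈ 9.69516e-29.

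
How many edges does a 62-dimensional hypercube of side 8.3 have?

The 62-cube has n·2^(n-1) = 62·2^61 = 62·2305843009213693952 = 142962266571249025024 edges.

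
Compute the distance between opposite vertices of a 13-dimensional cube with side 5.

d = √(5² + 5² + ... + 5²) [13 terms] = √(13·5²) = 5√13 ≈ 18.0278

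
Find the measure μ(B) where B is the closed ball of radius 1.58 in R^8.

The n-ball volume is π^(n/2)·r^n/Γ(n/2+1). With n=8, r=1.58: V ≈ 157.632.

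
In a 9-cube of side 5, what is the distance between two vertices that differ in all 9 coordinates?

d = √(5² + 5² + ... + 5²) [9 terms] = √(9·5²) = 5√9 = 15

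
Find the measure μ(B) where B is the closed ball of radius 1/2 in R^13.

Volume = π^{13/2}·(1/2)^13/Γ(15/2) = π^6/8648640 ≈ 0.000111161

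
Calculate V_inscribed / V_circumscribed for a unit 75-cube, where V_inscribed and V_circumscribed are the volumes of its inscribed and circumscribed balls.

V_in / V_out = (r_in/r_out)^75 = (1/√75)^75 = 75^(-75/2) ≈ 4.84398e-71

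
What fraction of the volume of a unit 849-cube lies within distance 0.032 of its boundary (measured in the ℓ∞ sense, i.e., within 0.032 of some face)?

1 - (1 - 2·0.032)^849 = 1 - 0.936^849 ≈ 1 - 4.104e-25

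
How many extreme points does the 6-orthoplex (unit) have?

Number of vertices = 2n = 12.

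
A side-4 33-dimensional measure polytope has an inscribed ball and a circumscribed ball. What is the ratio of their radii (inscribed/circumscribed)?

Ratio = (s/2)/(s√33/2) = 33^(-1/2) ≈ 0.174078.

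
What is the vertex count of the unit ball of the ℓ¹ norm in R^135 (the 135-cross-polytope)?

The 135-dimensional cross-polytope has 2n = 2·135 = 270 vertices.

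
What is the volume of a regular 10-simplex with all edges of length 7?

V = (7^10 / 10!) · √((10+1) / 2^10) ≈ 8.06796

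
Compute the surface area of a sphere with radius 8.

S_3(8) = 2·π^(3/2)·(8)^2 / Γ(3/2) = 4πr² = 4π·(8)² ≈ 804.248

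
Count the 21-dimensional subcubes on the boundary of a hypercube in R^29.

Number of 21-faces = C(29,21) · 2^(29-21) = 4292145 · 256 = 1098789120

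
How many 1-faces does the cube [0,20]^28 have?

Each of the 2^28 = 268435456 vertices has degree 28; total edges = 28·2^28/2 = 3758096384.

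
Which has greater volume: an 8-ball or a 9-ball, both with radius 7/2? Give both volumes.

V_8(3.5) ≈ 91397.1. V_9(3.5) ≈ 259974. The 9-ball is larger.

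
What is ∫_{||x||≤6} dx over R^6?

V = 7776·π^3 ≈ 241105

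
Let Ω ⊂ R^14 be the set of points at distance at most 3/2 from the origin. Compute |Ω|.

V_14(3/2) = π^(14/2) · (3/2)^14 / Γ(14/2 + 1) = 531441·π^7/9175040 ≈ 174.943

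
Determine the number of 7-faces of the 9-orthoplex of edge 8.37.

f_7(9-orthoplex) = 2^8 · (9 choose 8) = 2304.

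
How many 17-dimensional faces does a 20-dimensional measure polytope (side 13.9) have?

f_17(20-cube) = (20 choose 17) · 2^3 = 9120.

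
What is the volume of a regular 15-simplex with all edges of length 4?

V = (4^15 / 15!) · √((15+1) / 2^15) ≈ 1.81441e-05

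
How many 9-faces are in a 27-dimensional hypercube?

f_9(27-cube) = (27 choose 9) · 2^18 = 1228623052800.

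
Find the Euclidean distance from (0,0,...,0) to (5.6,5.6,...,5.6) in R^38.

||(5.6,5.6,...,5.6)|| = √(38)·5.6 ≈ 34.5207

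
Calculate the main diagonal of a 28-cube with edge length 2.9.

Diagonal = √28 · 2.9 ≈ 15.3454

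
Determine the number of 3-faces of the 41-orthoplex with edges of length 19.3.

An n-cross-polytope has 2^(k+1)·C(n,k+1) k-faces. Here 2^4·C(41,4) = 16·101270 = 1620320.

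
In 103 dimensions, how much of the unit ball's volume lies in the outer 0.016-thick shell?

Shell fraction = 1 - (1-0.016)^103 ≈ 0.810113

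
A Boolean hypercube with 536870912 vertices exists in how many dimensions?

n = log_2(536870912) = 29.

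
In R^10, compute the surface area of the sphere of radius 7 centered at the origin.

S = n·V_n(r)/r = 10·V_10(7)/7 (volume-to-surface relation), giving 40353607·π^5/12 ≈ 1.02908e+09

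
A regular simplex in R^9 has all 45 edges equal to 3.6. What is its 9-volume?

V_9 = √(10) · 3.6^9 / (9! · 2^(9/2)) ≈ 0.0391133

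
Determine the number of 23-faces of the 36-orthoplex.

Each 23-face is the convex hull of 24 vertices, one chosen as ±e_i from each of 24 distinct axes: 2^24·C(36,24) = 20999667135283200.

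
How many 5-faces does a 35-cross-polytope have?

An n-cross-polytope has 2^(k+1)·C(n,k+1) k-faces. Here 2^6·C(35,6) = 64·1623160 = 103882240.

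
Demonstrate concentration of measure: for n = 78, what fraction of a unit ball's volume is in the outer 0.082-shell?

1 - (1-0.082)^78 ≈ 0.998736 ≈ 99.87%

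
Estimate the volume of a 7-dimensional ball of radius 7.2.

Volume = π^{7/2}·(7.2)^7/Γ(9/2) ≈ 4.73923e+06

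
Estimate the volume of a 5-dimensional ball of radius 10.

V_5(10) = π^(5/2) · (10)^5 / Γ(5/2 + 1) = 160000·π^2/3 ≈ 526379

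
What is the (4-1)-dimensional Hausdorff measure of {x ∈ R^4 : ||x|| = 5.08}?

S_4(5.08) = 2·π^(4/2)·(5.08)^3 / Γ(4/2) ≈ 2587.74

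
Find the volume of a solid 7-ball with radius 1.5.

V = 729·π^3/280 ≈ 80.7271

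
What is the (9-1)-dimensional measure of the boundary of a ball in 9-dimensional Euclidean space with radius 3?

|∂B_9(3)| = 69984·π^4/35 ≈ 194774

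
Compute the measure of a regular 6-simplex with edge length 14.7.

Volume = 14.7^6 · √(7/2^6) / 6! ≈ 4634.8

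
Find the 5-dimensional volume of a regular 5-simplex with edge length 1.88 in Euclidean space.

For a regular n-simplex with edge a, V = (a^n / n!)·√((n+1)/2^n). With a=1.88, n=5: V ≈ 0.0847439.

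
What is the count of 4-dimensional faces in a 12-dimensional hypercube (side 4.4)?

Choose 4 of 12 axes to span the face (C(12,4) = 495 ways), then fix each of the remaining 8 coordinates at one of its two extreme values (2^8 = 256 ways): 495·256 = 126720.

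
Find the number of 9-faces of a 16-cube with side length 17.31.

f_9(16-cube) = (16 choose 9) · 2^7 = 1464320.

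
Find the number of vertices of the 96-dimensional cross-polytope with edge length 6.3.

The 96-dimensional cross-polytope has 2n = 2·96 = 192 vertices.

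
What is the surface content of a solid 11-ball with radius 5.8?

S = n·V_n(r)/r = 11·V_11(5.8)/5.8 (volume-to-surface relation), giving 8.92848e+08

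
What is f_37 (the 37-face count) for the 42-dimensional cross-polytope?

Each 37-face is the convex hull of 38 vertices, one chosen as ±e_i from each of 38 distinct axes: 2^38·C(42,38) = 30767084124241920.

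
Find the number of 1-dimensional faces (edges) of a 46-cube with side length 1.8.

Each of the 2^46 = 70368744177664 vertices has degree 46; total edges = 46·2^46/2 = 1618481116086272.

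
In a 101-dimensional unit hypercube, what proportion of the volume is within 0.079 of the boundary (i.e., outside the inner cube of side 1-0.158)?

1 - (1 - 2·0.079)^101 = 1 - 0.842^101 ≈ 0.9999999714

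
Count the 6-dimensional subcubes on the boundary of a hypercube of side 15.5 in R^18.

Choose 6 of 18 axes to span the face (C(18,6) = 18564 ways), then fix each of the remaining 12 coordinates at one of its two extreme values (2^12 = 4096 ways): 18564·4096 = 76038144.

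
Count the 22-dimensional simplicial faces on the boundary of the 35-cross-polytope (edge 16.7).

f_22(35-orthoplex) = 2^23 · (35 choose 23) = 6999889045094400.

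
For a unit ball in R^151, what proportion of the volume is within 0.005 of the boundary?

Shell fraction = 1 - (1-0.005)^151 ≈ 0.530879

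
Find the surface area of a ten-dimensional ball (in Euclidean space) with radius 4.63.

S_10(4.63) = 2·π^(10/2)·(4.63)^9 / Γ(10/2) ≈ 2.49343e+07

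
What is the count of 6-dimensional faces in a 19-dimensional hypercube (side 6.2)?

f_6(19-cube) = (19 choose 6) · 2^13 = 222265344.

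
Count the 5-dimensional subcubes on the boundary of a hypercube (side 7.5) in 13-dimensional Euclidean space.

Number of 5-faces = C(13,5) · 2^(13-5) = 1287 · 256 = 329472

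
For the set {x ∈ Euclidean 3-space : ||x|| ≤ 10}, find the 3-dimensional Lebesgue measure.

The n-ball volume is π^(n/2)·r^n/Γ(n/2+1). With n=3, r=10: V = 4000·π/3 ≈ 4188.79.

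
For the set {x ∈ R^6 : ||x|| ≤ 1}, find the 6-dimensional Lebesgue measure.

V_6(1) = π^(6/2) · (1)^6 / Γ(6/2 + 1) = π^3/6 ≈ 5.16771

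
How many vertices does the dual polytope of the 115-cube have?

The vertices are ±e_1, ..., ±e_115, so there are 2·115 = 230.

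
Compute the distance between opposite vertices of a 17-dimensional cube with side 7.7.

||(7.7,7.7,...,7.7)|| = √(17)·7.7 ≈ 31.7479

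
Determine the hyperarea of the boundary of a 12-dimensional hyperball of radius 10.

S = n·V_n(r)/r = 12·V_12(10)/10 (volume-to-surface relation), giving 5000000000·π^6/3 ≈ 1.60232e+12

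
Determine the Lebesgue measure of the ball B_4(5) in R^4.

V_4(5) = π^(4/2) · (5)^4 / Γ(4/2 + 1) = 625·π^2/2 ≈ 3084.25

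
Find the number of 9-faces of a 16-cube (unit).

f_9(16-cube) = (16 choose 9) · 2^7 = 1464320.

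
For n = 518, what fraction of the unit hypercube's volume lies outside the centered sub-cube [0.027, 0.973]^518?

Shell fraction = 1 - (1-0.054)^518 ≈ 1 - 3.248e-13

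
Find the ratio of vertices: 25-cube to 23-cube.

The 25-cube has 2^25 = 33554432 vertices. The 23-cube has 2^23 = 8388608 vertices. Ratio: 33554432/8388608 = 4.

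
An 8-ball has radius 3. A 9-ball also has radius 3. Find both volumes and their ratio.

V_8(3) ≈ 26629.2. V_9(3) ≈ 64924.6. Ratio V_8/V_9 ≈ 0.4102.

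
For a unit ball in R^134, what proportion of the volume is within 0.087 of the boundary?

V(inner)/V(outer) = ((1-0.087)/1)^134 ≈ 5.048e-06, so the shell fraction is 0.999995.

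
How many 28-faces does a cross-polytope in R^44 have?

An n-cross-polytope has 2^(k+1)·C(n,k+1) k-faces. Here 2^29·C(44,29) = 536870912·229911617056 = 123432859528249475072.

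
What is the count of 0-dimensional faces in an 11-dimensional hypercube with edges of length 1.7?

f_0(11-cube) = (11 choose 0) · 2^11 = 2048.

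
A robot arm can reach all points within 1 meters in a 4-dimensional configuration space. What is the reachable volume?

V = π^2/2 ≈ 4.9348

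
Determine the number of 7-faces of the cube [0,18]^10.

An n-cube has C(n,k)·2^(n-k) k-faces. Here C(10,7)·2^3 = 120·8 = 960.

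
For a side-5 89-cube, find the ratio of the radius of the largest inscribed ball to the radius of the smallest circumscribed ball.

r_in = 5/2 (half the side); r_out = 5√89/2 (half the diagonal). Ratio = 1/√89 ≈ 0.106.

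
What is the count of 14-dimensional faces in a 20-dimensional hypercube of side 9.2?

Number of 14-faces = C(20,14) · 2^(20-14) = 38760 · 64 = 2480640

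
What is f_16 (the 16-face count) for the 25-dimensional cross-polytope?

Number of 16-faces = 2^(16+1) · C(25,16+1) = 131072 · 1081575 = 141764198400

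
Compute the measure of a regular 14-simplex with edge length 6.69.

Volume = 6.69^14 · √(15/2^14) / 14! ≈ 0.124851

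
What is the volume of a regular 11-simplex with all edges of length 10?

For a regular n-simplex with edge a, V = (a^n / n!)·√((n+1)/2^n). With a=10, n=11: V ≈ 191.765.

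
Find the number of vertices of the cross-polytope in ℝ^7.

Number of 0-faces = 2^(0+1) · C(7,0+1) = 2 · 7 = 14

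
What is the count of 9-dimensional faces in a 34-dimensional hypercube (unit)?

f_9(34-cube) = (34 choose 9) · 2^25 = 1759972102766592.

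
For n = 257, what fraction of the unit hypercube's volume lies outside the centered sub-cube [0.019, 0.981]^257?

The inner cube has side 1-2·0.019 = 0.962 and volume (0.962)^257 ≈ 4.742e-05, so the shell holds 0.999953 of the volume.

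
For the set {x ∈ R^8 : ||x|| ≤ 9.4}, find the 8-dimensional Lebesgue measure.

Volume = π^{8/2}·(9.4)^8/Γ(5) ≈ 2.47406e+08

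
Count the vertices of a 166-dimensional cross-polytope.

Number of vertices = 2n = 332.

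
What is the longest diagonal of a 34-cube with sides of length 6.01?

Diagonal = √34 · 6.01 ≈ 35.044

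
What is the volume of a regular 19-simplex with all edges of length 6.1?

V = (6.1^19 / 19!) · √((19+1) / 2^19) ≈ 4.23548e-05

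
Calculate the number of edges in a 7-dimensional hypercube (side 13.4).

An n-cube has n·2^(n-1) edges. With n = 7: 7·64 = 448.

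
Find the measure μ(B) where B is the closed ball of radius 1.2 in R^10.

V_10(1.2) = π^(10/2) · (1.2)^10 / Γ(10/2 + 1) ≈ 15.7899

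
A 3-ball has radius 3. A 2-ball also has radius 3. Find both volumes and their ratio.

V_3(3) ≈ 113.097. V_2(3) ≈ 28.2743. Ratio V_3/V_2 ≈ 4.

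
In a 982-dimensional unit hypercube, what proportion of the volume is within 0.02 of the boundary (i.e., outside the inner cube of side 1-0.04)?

1 - (1 - 2·0.02)^982 = 1 - 0.96^982 ≈ 1 - 3.894e-18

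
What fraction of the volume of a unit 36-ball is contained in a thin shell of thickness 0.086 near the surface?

V(inner)/V(outer) = ((1-0.086)/1)^36 ≈ 0.03927, so the shell fraction is 0.96073.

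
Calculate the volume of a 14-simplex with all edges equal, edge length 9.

V = (9^14 / 14!) · √((14+1) / 2^14) ≈ 7.94004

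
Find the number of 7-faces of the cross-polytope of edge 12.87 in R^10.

Each 7-face is the convex hull of 8 vertices, one chosen as ±e_i from each of 8 distinct axes: 2^8·C(10,8) = 11520.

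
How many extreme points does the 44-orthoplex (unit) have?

Number of vertices = 2n = 88.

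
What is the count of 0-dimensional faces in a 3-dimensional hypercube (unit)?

Number of 0-faces = C(3,0) · 2^(3-0) = 1 · 8 = 8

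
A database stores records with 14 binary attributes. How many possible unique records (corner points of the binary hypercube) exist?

Each vertex is a binary string of length 14, so there are 2^14 = 16384.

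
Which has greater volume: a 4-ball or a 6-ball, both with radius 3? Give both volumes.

V_4(3) ≈ 399.719. V_6(3) ≈ 3767.26. The 6-ball is larger.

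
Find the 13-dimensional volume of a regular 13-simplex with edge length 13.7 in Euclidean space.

Volume = 13.7^13 · √(14/2^13) / 13! ≈ 3976.09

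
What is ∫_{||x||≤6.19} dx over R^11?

V_11(6.19) = π^(11/2) · (6.19)^11 / Γ(11/2 + 1) ≈ 9.63168e+08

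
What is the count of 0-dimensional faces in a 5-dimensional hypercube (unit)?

Choose 0 of 5 axes to span the face (C(5,0) = 1 way), then fix each of the remaining 5 coordinates at one of its two extreme values (2^5 = 32 ways): 1·32 = 32.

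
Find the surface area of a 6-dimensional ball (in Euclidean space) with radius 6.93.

The surface area of an n-ball is 2π^(n/2) r^(n-1) / Γ(n/2). For n=6, r=6.93: 495582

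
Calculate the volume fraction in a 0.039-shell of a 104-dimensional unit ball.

V(inner)/V(outer) = ((1-0.039)/1)^104 ≈ 0.01597, so the shell fraction is 0.984033.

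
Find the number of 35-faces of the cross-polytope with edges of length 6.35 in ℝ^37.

Number of 35-faces = 2^(35+1) · C(37,35+1) = 68719476736 · 37 = 2542620639232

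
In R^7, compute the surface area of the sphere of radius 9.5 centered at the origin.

S_7(9.5) = 2·π^(7/2)·(9.5)^6 / Γ(7/2) = 47045881·π^3/60 ≈ 2.4312e+07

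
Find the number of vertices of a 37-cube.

Number of vertices = 2^37 = 137438953472.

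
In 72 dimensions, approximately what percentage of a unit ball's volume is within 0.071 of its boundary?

1 - (1-0.071)^72 ≈ 0.995021 ≈ 99.50%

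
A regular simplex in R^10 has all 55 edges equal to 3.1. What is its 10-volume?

V_10 = √(11) · 3.1^10 / (10! · 2^(10/2)) ≈ 0.00234099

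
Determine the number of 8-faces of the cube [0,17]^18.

Choose 8 of 18 axes to span the face (C(18,8) = 43758 ways), then fix each of the remaining 10 coordinates at one of its two extreme values (2^10 = 1024 ways): 43758·1024 = 44808192.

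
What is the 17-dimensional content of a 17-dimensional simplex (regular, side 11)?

For a regular n-simplex with edge a, V = (a^n / n!)·√((n+1)/2^n). With a=11, n=17: V ≈ 16.6528.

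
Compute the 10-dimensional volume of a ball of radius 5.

Volume = π^{10/2}·(5)^10/Γ(6) = 1953125·π^5/24 ≈ 2.49039e+07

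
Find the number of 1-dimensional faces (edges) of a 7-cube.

Each of the 2^7 = 128 vertices has degree 7; total edges = 7·2^7/2 = 448.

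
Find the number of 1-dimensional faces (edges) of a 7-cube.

Number of 1-faces = C(7,1)·2^(7-1) = 7·64 = 448.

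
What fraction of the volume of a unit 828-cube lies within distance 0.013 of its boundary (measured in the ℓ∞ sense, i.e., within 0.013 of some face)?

1 - (1 - 2·0.013)^828 = 1 - 0.974^828 ≈ 1 - 3.364e-10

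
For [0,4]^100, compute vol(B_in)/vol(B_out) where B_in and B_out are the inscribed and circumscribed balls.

V_in / V_out = (r_in/r_out)^100 = (1/√100)^100 = 100^(-100/2) ≈ 1e-100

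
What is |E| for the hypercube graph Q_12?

Each of the 2^12 = 4096 vertices has degree 12; total edges = 12·2^12/2 = 24576.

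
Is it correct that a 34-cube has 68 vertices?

False. The 34-cube has 2^34 = 17179869184 vertices.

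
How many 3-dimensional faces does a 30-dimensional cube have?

An n-cube has C(n,k)·2^(n-k) k-faces. Here C(30,3)·2^27 = 4060·134217728 = 544923975680.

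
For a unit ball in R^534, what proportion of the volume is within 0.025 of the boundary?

V(inner)/V(outer) = ((1-0.025)/1)^534 ≈ 1.344e-06, so the shell fraction is 0.9999986558.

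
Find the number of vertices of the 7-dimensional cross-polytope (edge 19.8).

An n-cross-polytope has 2n vertices; here n = 7, giving 14.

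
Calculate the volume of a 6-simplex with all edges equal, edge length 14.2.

V = (14.2^6 / 6!) · √((6+1) / 2^6) ≈ 3765.79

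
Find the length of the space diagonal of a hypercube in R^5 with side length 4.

Diagonal = √5 · 4 ≈ 8.94427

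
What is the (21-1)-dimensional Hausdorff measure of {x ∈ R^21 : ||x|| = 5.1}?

S_21(5.1) = 2·π^(21/2)·(5.1)^20 / Γ(21/2) ≈ 4.15117e+13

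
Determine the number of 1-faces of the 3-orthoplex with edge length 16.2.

f_1(3-orthoplex) = 2^2 · (3 choose 2) = 12.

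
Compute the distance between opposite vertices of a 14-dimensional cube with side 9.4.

d = √(9.4² + 9.4² + ... + 9.4²) [14 terms] = √(14·9.4²) = 9.4√14 ≈ 35.1716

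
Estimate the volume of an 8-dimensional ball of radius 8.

Volume = π^{8/2}·(8)^8/Γ(5) = 2097152·π^4/3 ≈ 6.80939e+07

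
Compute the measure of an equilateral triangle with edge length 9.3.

Area = (√3/4) · 9.3² = 37.4513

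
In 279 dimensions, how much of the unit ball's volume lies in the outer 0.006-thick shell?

V(inner)/V(outer) = ((1-0.006)/1)^279 ≈ 0.1866, so the shell fraction is 0.813447.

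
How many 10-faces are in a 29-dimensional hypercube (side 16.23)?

Choose 10 of 29 axes to span the face (C(29,10) = 20030010 ways), then fix each of the remaining 19 coordinates at one of its two extreme values (2^19 = 524288 ways): 20030010·524288 = 10501493882880.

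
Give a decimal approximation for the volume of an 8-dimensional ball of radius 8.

The n-ball volume is π^(n/2)·r^n/Γ(n/2+1). With n=8, r=8: V = 2097152·π^4/3 ≈ 6.80939e+07.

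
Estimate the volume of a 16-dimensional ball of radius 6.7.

Volume = π^{16/2}·(6.7)^16/Γ(9) ≈ 3.88039e+12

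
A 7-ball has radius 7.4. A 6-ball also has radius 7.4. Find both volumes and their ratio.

V_7(7.4) ≈ 5.7412e+06. V_6(7.4) ≈ 848572. Ratio V_7/V_6 ≈ 6.766.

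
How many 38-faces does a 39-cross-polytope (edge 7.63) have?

Number of 38-faces = 2^(38+1) · C(39,38+1) = 549755813888 · 1 = 549755813888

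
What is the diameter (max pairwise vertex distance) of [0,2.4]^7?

The space diagonal of an n-cube of side s is s√n. Here 2.4·√7 ≈ 6.3498.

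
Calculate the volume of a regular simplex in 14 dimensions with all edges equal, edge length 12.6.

For a regular n-simplex with edge a, V = (a^n / n!)·√((n+1)/2^n). With a=12.6, n=14: V ≈ 882.297.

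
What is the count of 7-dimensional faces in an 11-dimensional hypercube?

An n-cube has C(n,k)·2^(n-k) k-faces. Here C(11,7)·2^4 = 330·16 = 5280.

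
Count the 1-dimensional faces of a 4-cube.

The 4-cube has n·2^(n-1) = 4·2^3 = 4·8 = 32 edges.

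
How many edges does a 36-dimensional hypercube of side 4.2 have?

An n-cube has n·2^(n-1) edges. With n = 36: 36·34359738368 = 1236950581248.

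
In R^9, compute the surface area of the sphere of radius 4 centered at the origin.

S_9(4) = 2·π^(9/2)·(4)^8 / Γ(9/2) = 2097152·π^4/105 ≈ 1.94554e+06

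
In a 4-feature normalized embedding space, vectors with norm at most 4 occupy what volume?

Volume = π^{4/2}·(4)^4/Γ(3) = 128·π^2 ≈ 1263.31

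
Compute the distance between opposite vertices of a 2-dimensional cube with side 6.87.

d = √(6.87² + 6.87² + ... + 6.87²) [2 terms] = √(2·6.87²) = 6.87√2 ≈ 9.71565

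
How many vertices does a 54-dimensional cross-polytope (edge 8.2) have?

An n-cross-polytope has 2n vertices; here n = 54, giving 108.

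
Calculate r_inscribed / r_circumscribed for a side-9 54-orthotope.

r_in = 9/2 (half the side); r_out = 9√54/2 (half the diagonal). Ratio = 1/√54 ≈ 0.136083.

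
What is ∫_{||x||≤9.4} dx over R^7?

Volume = π^{7/2}·(9.4)^7/Γ(9/2) ≈ 3.0639e+07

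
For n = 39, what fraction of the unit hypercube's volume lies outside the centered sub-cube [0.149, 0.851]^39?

1 - (1 - 2·0.149)^39 = 1 - 0.702^39 ≈ 0.9999989834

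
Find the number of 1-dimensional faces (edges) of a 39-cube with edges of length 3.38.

The 39-cube has n·2^(n-1) = 39·2^38 = 39·274877906944 = 10720238370816 edges.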